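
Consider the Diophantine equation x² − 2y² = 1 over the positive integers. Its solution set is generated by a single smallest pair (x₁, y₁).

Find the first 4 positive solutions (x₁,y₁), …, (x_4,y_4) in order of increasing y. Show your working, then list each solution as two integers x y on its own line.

√2 → a₀=1, period (2); ℓ=1 odd so k=1
i=0: a=1 ⇒ p=1, q=1
i=1: a=2 ⇒ p=3, q=2
(x₁, y₁) = (3, 2);  3² − 2·2² = 1 ✓
n=2: (3,2)∘(3,2) = (3·3+2·2·2, 3·2+2·3) = (17,12)
n=3: (17,12)∘(3,2) = (3·17+2·2·12, 3·12+2·17) = (99,70)
n=4: (99,70)∘(3,2) = (3·99+2·2·70, 3·70+2·99) = (577,408)

3 2
17 12
99 70
577 408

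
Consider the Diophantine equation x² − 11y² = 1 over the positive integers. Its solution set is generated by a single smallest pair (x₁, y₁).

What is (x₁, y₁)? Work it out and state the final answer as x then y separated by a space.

10 3

√11 → a₀=3, period (3,6); ℓ=2 even so k=1
k=0  a_k=3  p_k/q_k = 3/1
k=1  a_k=3  p_k/q_k = 10/3
→ (10, 3).  Check: 10²=100, 11·3²=99, difference 1.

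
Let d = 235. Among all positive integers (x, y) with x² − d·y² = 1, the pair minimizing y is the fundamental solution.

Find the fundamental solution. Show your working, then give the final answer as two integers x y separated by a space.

d=235: √d = [15; 3,30] (ℓ=2, even), read p_1/q_1
k=0  a_k=15  p_k/q_k = 15/1
k=1  a_k=3  p_k/q_k = 46/3
fundamental: x₁=46, y₁=3  (since 2116 − 235·9 = 1)

46 3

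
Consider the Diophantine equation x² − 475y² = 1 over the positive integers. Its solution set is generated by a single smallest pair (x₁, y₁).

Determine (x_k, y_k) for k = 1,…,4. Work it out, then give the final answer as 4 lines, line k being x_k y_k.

d=475: √d = [21; 1,3,1,6,2,6,1,3,1,42] (ℓ=10, even), read p_9/q_9
k=0  a_k=21  p_k/q_k = 21/1
…
k=3  a_k=1  p_k/q_k = 109/5
k=4  a_k=6  p_k/q_k = 741/34
…
k=6  a_k=6  p_k/q_k = 10287/472
k=7  a_k=1  p_k/q_k = 11878/545
k=8  a_k=3  p_k/q_k = 45921/2107
k=9  a_k=1  p_k/q_k = 57799/2652
→ (57799, 2652).  Check: 57799²=3340724401, 475·2652²=3340724400, difference 1.
k=2:  x_2 = 57799·57799+475·2652·2652 = 6681448801,  y_2 = 57799·2652+2652·57799 = 306565896
k=3:  x_3 = 57799·6681448801+475·2652·306565896 = 772362118440199,  y_3 = 57799·306565896+2652·6681448801 = 35438404443156
k=4:  x_4 = 57799·772362118440199+475·2652·35438404443156 = 89283516160768675201,  y_4 = 57799·35438404443156+2652·772362118440199 = 4096608676513381392

57799 2652
6681448801 306565896
772362118440199 35438404443156
89283516160768675201 4096608676513381392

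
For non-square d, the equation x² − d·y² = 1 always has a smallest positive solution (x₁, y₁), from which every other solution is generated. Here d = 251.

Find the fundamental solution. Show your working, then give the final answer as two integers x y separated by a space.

√251 = [15; 1,5,2,1,2,…,5,1,30, …], period ℓ=14 (even) → k=13
a_0=15:  p_0=15·1+0=15,  q_0=15·0+1=1
a_1=1:  p_1=1·15+1=16,  q_1=1·1+0=1
…
a_4=1:  p_4=1·206+95=301,  q_4=1·13+6=19
a_5=2:  p_5=2·301+206=808,  q_5=2·19+13=51
…
a_7=15:  p_7=15·1917+808=29563,  q_7=15·121+51=1866
a_8=2:  p_8=2·29563+1917=61043,  q_8=2·1866+121=3853
a_9=2:  p_9=2·61043+29563=151649,  q_9=2·3853+1866=9572
…
a_12=5:  p_12=5·577033+212692=3097857,  q_12=5·36422+13425=195535
a_13=1:  p_13=1·3097857+577033=3674890,  q_13=1·195535+36422=231957
→ (3674890, 231957).  Check: 3674890²=13504816512100, 251·231957²=13504816512099, difference 1.

3674890 231957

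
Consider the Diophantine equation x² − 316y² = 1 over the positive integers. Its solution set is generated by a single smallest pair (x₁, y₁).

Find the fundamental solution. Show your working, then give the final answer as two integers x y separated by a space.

d=316: √d = [17; 1,3,2,8,2,3,1,34] (ℓ=8, even), read p_7/q_7
step 0: (17, 1)  from 17·(1,0) + (0,1)
…
step 4: (1351, 76)  from 8·(160,9) + (71,4)
…
step 6: (9937, 559)  from 3·(2862,161) + (1351,76)
step 7: (12799, 720)  from 1·(9937,559) + (2862,161)
fundamental: x₁=12799, y₁=720  (since 163814401 − 316·518400 = 1)

12799 720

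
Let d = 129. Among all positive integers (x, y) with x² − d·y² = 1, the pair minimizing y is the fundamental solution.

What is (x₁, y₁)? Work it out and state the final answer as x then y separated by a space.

16855 1484

√129 = [11; 2,1,3,1,6,1,3,1,2,22, …], period ℓ=10 (even) → k=9
k=0  a_k=11  p_k/q_k = 11/1
k=1  a_k=2  p_k/q_k = 23/2
k=2  a_k=1  p_k/q_k = 34/3
k=3  a_k=3  p_k/q_k = 125/11
…
k=5  a_k=6  p_k/q_k = 1079/95
…
k=7  a_k=3  p_k/q_k = 4793/422
k=8  a_k=1  p_k/q_k = 6031/531
k=9  a_k=2  p_k/q_k = 16855/1484
→ (16855, 1484).  Check: 16855²=284091025, 129·1484²=284091024, difference 1.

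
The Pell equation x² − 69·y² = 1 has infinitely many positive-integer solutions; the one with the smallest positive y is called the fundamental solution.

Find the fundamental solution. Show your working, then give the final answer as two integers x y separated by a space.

7775 936

[8; 3,3,1,4,1,3,3,16] for √69; ℓ=8 ⇒ convergent index 7
k=0  a_k=8  p_k/q_k = 8/1
k=1  a_k=3  p_k/q_k = 25/3
k=2  a_k=3  p_k/q_k = 83/10
…
k=4  a_k=4  p_k/q_k = 515/62
k=5  a_k=1  p_k/q_k = 623/75
k=6  a_k=3  p_k/q_k = 2384/287
k=7  a_k=3  p_k/q_k = 7775/936
fundamental: x₁=7775, y₁=936  (since 60450625 − 69·876096 = 1)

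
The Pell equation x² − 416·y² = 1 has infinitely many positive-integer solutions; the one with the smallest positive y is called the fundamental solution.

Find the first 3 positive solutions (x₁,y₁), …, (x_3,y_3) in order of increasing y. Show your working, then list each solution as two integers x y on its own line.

5201 255
54100801 2652510
562756526801 27591408765

√416 → a₀=20, period (2,1,1,9,1,1,2,40); ℓ=8 even so k=7
i=0: a=20 ⇒ p=20, q=1
…
i=3: a=1 ⇒ p=102, q=5
…
i=5: a=1 ⇒ p=1081, q=53
i=6: a=1 ⇒ p=2060, q=101
i=7: a=2 ⇒ p=5201, q=255
fundamental: x₁=5201, y₁=255  (since 27050401 − 416·65025 = 1)
n=2: (5201,255)∘(5201,255) = (5201·5201+416·255·255, 5201·255+255·5201) = (54100801,2652510)
n=3: (54100801,2652510)∘(5201,255) = (5201·54100801+416·255·2652510, 5201·2652510+255·54100801) = (562756526801,27591408765)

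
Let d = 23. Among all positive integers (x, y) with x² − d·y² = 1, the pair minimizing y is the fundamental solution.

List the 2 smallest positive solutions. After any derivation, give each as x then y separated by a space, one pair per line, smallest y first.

24 5
1151 240

d=23: √d = [4; 1,3,1,8] (ℓ=4, even), read p_3/q_3
step 0: (4, 1)  from 4·(1,0) + (0,1)
step 1: (5, 1)  from 1·(4,1) + (1,0)
step 2: (19, 4)  from 3·(5,1) + (4,1)
step 3: (24, 5)  from 1·(19,4) + (5,1)
→ (24, 5).  Check: 24²=576, 23·5²=575, difference 1.
n=2: (24,5)∘(24,5) = (24·24+23·5·5, 24·5+5·24) = (1151,240)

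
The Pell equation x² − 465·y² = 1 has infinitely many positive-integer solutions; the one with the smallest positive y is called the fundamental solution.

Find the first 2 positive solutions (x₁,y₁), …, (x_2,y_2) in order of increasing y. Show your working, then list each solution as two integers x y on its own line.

d=465: √d = [21; 1,1,3,2,2,2,3,1,1,42] (ℓ=10, even), read p_9/q_9
i=0: a=21 ⇒ p=21, q=1
i=1: a=1 ⇒ p=22, q=1
i=2: a=1 ⇒ p=43, q=2
i=3: a=3 ⇒ p=151, q=7
…
i=5: a=2 ⇒ p=841, q=39
…
i=8: a=1 ⇒ p=8949, q=415
i=9: a=1 ⇒ p=15871, q=736
→ (15871, 736).  Check: 15871²=251888641, 465·736²=251888640, difference 1.
k=2:  x_2 = 15871·15871+465·736·736 = 503777281,  y_2 = 15871·736+736·15871 = 23362112

15871 736
503777281 23362112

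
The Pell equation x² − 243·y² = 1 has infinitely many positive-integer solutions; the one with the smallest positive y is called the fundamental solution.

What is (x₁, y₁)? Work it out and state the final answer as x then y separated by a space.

[15; 1,1,2,3,15,3,2,1,1,30] for √243; ℓ=10 ⇒ convergent index 9
i=0: a=15 ⇒ p=15, q=1
i=1: a=1 ⇒ p=16, q=1
i=2: a=1 ⇒ p=31, q=2
i=3: a=2 ⇒ p=78, q=5
i=4: a=3 ⇒ p=265, q=17
…
i=6: a=3 ⇒ p=12424, q=797
i=7: a=2 ⇒ p=28901, q=1854
i=8: a=1 ⇒ p=41325, q=2651
i=9: a=1 ⇒ p=70226, q=4505
(x₁, y₁) = (70226, 4505);  70226² − 243·4505² = 1 ✓

70226 4505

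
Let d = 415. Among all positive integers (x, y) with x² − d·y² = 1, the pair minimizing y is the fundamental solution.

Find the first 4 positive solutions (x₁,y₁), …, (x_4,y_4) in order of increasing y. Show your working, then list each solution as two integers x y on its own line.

[20; 2,1,2,4,6,…,1,2,40] for √415; ℓ=16 ⇒ convergent index 15
k=0  a_k=20  p_k/q_k = 20/1
k=1  a_k=2  p_k/q_k = 41/2
k=2  a_k=1  p_k/q_k = 61/3
k=3  a_k=2  p_k/q_k = 163/8
…
k=8  a_k=3  p_k/q_k = 33939/1666
…
k=12  a_k=4  p_k/q_k = 2110961/103623
k=13  a_k=2  p_k/q_k = 4730294/232201
k=14  a_k=1  p_k/q_k = 6841255/335824
k=15  a_k=2  p_k/q_k = 18412804/903849
(x₁, y₁) = (18412804, 903849);  18412804² − 415·903849² = 1 ✓
k=2:  x_2 = 18412804·18412804+415·903849·903849 = 678062702284831,  y_2 = 18412804·903849+903849·18412804 = 33284788965192
k=3:  x_3 = 18412804·678062702284831+415·903849·33284788965192 = 24970071273761872339444,  y_3 = 18412804·33284788965192+903849·678062702284831 = 1225732590794885332887
k=4:  x_4 = 18412804·24970071273761872339444+415·903849·1225732590794885332887 = 919538056459614718055705397121,  y_4 = 18412804·1225732590794885332887+903849·24970071273761872339444 = 45138347901436822389057205104

18412804 903849
678062702284831 33284788965192
24970071273761872339444 1225732590794885332887
919538056459614718055705397121 45138347901436822389057205104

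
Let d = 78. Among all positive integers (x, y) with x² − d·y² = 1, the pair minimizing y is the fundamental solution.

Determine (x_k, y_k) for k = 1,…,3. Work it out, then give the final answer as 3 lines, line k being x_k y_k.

√78 → a₀=8, period (1,4,1,16); ℓ=4 even so k=3
step 0: (8, 1)  from 8·(1,0) + (0,1)
…
step 2: (44, 5)  from 4·(9,1) + (8,1)
step 3: (53, 6)  from 1·(44,5) + (9,1)
→ (53, 6).  Check: 53²=2809, 78·6²=2808, difference 1.
n=2: (53,6)∘(53,6) = (53·53+78·6·6, 53·6+6·53) = (5617,636)
n=3: (5617,636)∘(53,6) = (53·5617+78·6·636, 53·636+6·5617) = (595349,67410)

53 6
5617 636
595349 67410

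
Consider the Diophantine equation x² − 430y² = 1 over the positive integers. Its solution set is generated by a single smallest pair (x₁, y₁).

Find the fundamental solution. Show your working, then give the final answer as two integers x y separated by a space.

√430 → a₀=20, period (1,2,1,3,1,…,2,1,40); ℓ=14 even so k=13
k=0  a_k=20  p_k/q_k = 20/1
k=1  a_k=1  p_k/q_k = 21/1
k=2  a_k=2  p_k/q_k = 62/3
k=3  a_k=1  p_k/q_k = 83/4
…
k=5  a_k=1  p_k/q_k = 394/19
k=6  a_k=6  p_k/q_k = 2675/129
k=7  a_k=8  p_k/q_k = 21794/1051
k=8  a_k=6  p_k/q_k = 133439/6435
k=9  a_k=1  p_k/q_k = 155233/7486
k=10  a_k=3  p_k/q_k = 599138/28893
k=11  a_k=1  p_k/q_k = 754371/36379
k=12  a_k=2  p_k/q_k = 2107880/101651
k=13  a_k=1  p_k/q_k = 2862251/138030
(x₁, y₁) = (2862251, 138030);  2862251² − 430·138030² = 1 ✓

2862251 138030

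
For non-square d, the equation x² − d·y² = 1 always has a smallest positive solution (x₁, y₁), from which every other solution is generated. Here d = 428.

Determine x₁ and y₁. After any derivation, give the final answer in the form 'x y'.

1850887 89466

√428 → a₀=20, period (1,2,4,1,5,10,5,1,4,2,1,40); ℓ=12 even so k=11
i=0: a=20 ⇒ p=20, q=1
i=1: a=1 ⇒ p=21, q=1
…
i=4: a=1 ⇒ p=331, q=16
i=5: a=5 ⇒ p=1924, q=93
…
i=7: a=5 ⇒ p=99779, q=4823
…
i=9: a=4 ⇒ p=577179, q=27899
i=10: a=2 ⇒ p=1273708, q=61567
i=11: a=1 ⇒ p=1850887, q=89466
(x₁, y₁) = (1850887, 89466);  1850887² − 428·89466² = 1 ✓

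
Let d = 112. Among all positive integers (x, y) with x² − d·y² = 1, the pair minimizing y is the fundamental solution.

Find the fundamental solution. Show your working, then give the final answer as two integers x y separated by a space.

[10; 1,1,2,1,1,20] for √112; ℓ=6 ⇒ convergent index 5
step 0: (10, 1)  from 10·(1,0) + (0,1)
step 1: (11, 1)  from 1·(10,1) + (1,0)
step 2: (21, 2)  from 1·(11,1) + (10,1)
step 3: (53, 5)  from 2·(21,2) + (11,1)
step 4: (74, 7)  from 1·(53,5) + (21,2)
step 5: (127, 12)  from 1·(74,7) + (53,5)
(x₁, y₁) = (127, 12);  127² − 112·12² = 1 ✓

127 12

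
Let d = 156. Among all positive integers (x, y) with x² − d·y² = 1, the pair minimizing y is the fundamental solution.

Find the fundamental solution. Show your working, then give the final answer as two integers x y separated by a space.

d=156: √d = [12; 2,24] (ℓ=2, even), read p_1/q_1
i=0: a=12 ⇒ p=12, q=1
i=1: a=2 ⇒ p=25, q=2
fundamental: x₁=25, y₁=2  (since 625 − 156·4 = 1)

25 2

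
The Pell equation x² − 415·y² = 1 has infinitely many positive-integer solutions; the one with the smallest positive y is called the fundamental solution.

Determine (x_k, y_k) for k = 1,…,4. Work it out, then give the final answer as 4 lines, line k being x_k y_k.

18412804 903849
678062702284831 33284788965192
24970071273761872339444 1225732590794885332887
919538056459614718055705397121 45138347901436822389057205104

[20; 2,1,2,4,6,…,1,2,40] for √415; ℓ=16 ⇒ convergent index 15
i=0: a=20 ⇒ p=20, q=1
…
i=2: a=1 ⇒ p=61, q=3
…
i=4: a=4 ⇒ p=713, q=35
i=5: a=6 ⇒ p=4441, q=218
i=6: a=1 ⇒ p=5154, q=253
i=7: a=1 ⇒ p=9595, q=471
…
i=9: a=1 ⇒ p=43534, q=2137
…
i=11: a=6 ⇒ p=508372, q=24955
…
i=14: a=1 ⇒ p=6841255, q=335824
i=15: a=2 ⇒ p=18412804, q=903849
(x₁, y₁) = (18412804, 903849);  18412804² − 415·903849² = 1 ✓
k=2:  x_2 = 18412804·18412804+415·903849·903849 = 678062702284831,  y_2 = 18412804·903849+903849·18412804 = 33284788965192
k=3:  x_3 = 18412804·678062702284831+415·903849·33284788965192 = 24970071273761872339444,  y_3 = 18412804·33284788965192+903849·678062702284831 = 1225732590794885332887
k=4:  x_4 = 18412804·24970071273761872339444+415·903849·1225732590794885332887 = 919538056459614718055705397121,  y_4 = 18412804·1225732590794885332887+903849·24970071273761872339444 = 45138347901436822389057205104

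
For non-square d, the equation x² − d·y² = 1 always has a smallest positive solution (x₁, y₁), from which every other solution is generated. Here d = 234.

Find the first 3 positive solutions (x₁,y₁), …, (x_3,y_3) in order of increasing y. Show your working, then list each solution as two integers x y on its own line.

5201 340
54100801 3536680
562756526801 36788545020

[15; 3,2,1,2,1,2,3,30] for √234; ℓ=8 ⇒ convergent index 7
k=0  a_k=15  p_k/q_k = 15/1
k=1  a_k=3  p_k/q_k = 46/3
…
k=6  a_k=2  p_k/q_k = 1545/101
k=7  a_k=3  p_k/q_k = 5201/340
(x₁, y₁) = (5201, 340);  5201² − 234·340² = 1 ✓
(5201+340√234)^2 = 54100801 + 3536680√234
(5201+340√234)^3 = 562756526801 + 36788545020√234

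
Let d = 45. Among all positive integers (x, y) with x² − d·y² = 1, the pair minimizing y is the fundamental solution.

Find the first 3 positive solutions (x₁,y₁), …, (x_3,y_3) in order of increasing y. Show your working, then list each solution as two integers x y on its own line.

161 24
51841 7728
16692641 2488392

√45 = [6; 1,2,2,2,1,12, …], period ℓ=6 (even) → k=5
step 0: (6, 1)  from 6·(1,0) + (0,1)
step 1: (7, 1)  from 1·(6,1) + (1,0)
step 2: (20, 3)  from 2·(7,1) + (6,1)
…
step 4: (114, 17)  from 2·(47,7) + (20,3)
step 5: (161, 24)  from 1·(114,17) + (47,7)
fundamental: x₁=161, y₁=24  (since 25921 − 45·576 = 1)
(161+24√45)^2 = 51841 + 7728√45
(161+24√45)^3 = 16692641 + 2488392√45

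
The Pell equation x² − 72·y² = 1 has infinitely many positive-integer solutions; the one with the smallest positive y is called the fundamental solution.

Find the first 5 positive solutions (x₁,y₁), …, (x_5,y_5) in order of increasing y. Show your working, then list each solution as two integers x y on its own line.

√72 = [8; 2,16, …], period ℓ=2 (even) → k=1
i=0: a=8 ⇒ p=8, q=1
i=1: a=2 ⇒ p=17, q=2
fundamental: x₁=17, y₁=2  (since 289 − 72·4 = 1)
(x_2, y_2) = (17·17 + 72·2·2, 17·2 + 2·17) = (577, 68)
(x_3, y_3) = (17·577 + 72·2·68, 17·68 + 2·577) = (19601, 2310)
(x_4, y_4) = (17·19601 + 72·2·2310, 17·2310 + 2·19601) = (665857, 78472)
(x_5, y_5) = (17·665857 + 72·2·78472, 17·78472 + 2·665857) = (22619537, 2665738)

17 2
577 68
19601 2310
665857 78472
22619537 2665738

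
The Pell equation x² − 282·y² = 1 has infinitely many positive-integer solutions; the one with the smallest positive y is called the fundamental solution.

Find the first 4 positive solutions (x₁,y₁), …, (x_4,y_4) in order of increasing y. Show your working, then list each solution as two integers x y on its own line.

2351 140
11054401 658280
51977791151 3095232420
244399562937601 14553782180560

d=282: √d = [16; 1,3,1,4,1,3,1,32] (ℓ=8, even), read p_7/q_7
k=0  a_k=16  p_k/q_k = 16/1
…
k=2  a_k=3  p_k/q_k = 67/4
…
k=6  a_k=3  p_k/q_k = 1864/111
k=7  a_k=1  p_k/q_k = 2351/140
(x₁, y₁) = (2351, 140);  2351² − 282·140² = 1 ✓
(x_2, y_2) = (2351·2351 + 282·140·140, 2351·140 + 140·2351) = (11054401, 658280)
(x_3, y_3) = (2351·11054401 + 282·140·658280, 2351·658280 + 140·11054401) = (51977791151, 3095232420)
(x_4, y_4) = (2351·51977791151 + 282·140·3095232420, 2351·3095232420 + 140·51977791151) = (244399562937601, 14553782180560)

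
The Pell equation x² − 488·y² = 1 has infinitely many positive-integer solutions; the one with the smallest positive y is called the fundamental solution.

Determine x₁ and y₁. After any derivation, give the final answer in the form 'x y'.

√488 → a₀=22, period (11,44); ℓ=2 even so k=1
k=0  a_k=22  p_k/q_k = 22/1
k=1  a_k=11  p_k/q_k = 243/11
(x₁, y₁) = (243, 11);  243² − 488·11² = 1 ✓

243 11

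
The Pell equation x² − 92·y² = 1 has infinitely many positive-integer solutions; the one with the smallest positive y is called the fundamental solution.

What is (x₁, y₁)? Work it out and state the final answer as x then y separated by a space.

1151 120

√92 = [9; 1,1,2,4,2,1,1,18, …], period ℓ=8 (even) → k=7
a_0=9:  p_0=9·1+0=9,  q_0=9·0+1=1
a_1=1:  p_1=1·9+1=10,  q_1=1·1+0=1
a_2=1:  p_2=1·10+9=19,  q_2=1·1+1=2
…
a_4=4:  p_4=4·48+19=211,  q_4=4·5+2=22
a_5=2:  p_5=2·211+48=470,  q_5=2·22+5=49
a_6=1:  p_6=1·470+211=681,  q_6=1·49+22=71
a_7=1:  p_7=1·681+470=1151,  q_7=1·71+49=120
fundamental: x₁=1151, y₁=120  (since 1324801 − 92·14400 = 1)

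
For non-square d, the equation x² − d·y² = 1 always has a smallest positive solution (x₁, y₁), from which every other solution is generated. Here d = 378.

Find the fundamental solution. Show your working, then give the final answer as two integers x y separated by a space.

d=378: √d = [19; 2,3,1,4,1,3,2,38] (ℓ=8, even), read p_7/q_7
k=0  a_k=19  p_k/q_k = 19/1
k=1  a_k=2  p_k/q_k = 39/2
…
k=3  a_k=1  p_k/q_k = 175/9
…
k=5  a_k=1  p_k/q_k = 1011/52
k=6  a_k=3  p_k/q_k = 3869/199
k=7  a_k=2  p_k/q_k = 8749/450
fundamental: x₁=8749, y₁=450  (since 76545001 − 378·202500 = 1)

8749 450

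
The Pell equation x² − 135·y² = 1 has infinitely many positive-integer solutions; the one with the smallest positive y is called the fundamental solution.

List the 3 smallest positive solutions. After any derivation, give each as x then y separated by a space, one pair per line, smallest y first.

√135 → a₀=11, period (1,1,1,1,1,1,1,22); ℓ=8 even so k=7
i=0: a=11 ⇒ p=11, q=1
…
i=3: a=1 ⇒ p=35, q=3
i=4: a=1 ⇒ p=58, q=5
…
i=6: a=1 ⇒ p=151, q=13
i=7: a=1 ⇒ p=244, q=21
(x₁, y₁) = (244, 21);  244² − 135·21² = 1 ✓
n=2: (244,21)∘(244,21) = (244·244+135·21·21, 244·21+21·244) = (119071,10248)
n=3: (119071,10248)∘(244,21) = (244·119071+135·21·10248, 244·10248+21·119071) = (58106404,5001003)

244 21
119071 10248
58106404 5001003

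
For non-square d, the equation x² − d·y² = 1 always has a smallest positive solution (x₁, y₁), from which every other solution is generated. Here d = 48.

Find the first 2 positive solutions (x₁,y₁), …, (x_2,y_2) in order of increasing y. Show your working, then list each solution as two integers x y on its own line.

√48 = [6; 1,12, …], period ℓ=2 (even) → k=1
i=0: a=6 ⇒ p=6, q=1
i=1: a=1 ⇒ p=7, q=1
fundamental: x₁=7, y₁=1  (since 49 − 48·1 = 1)
(x_2, y_2) = (7·7 + 48·1·1, 7·1 + 1·7) = (97, 14)

7 1
97 14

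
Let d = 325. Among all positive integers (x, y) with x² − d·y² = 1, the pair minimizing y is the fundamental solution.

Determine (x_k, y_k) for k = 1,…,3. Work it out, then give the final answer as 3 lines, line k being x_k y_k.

√325 → a₀=18, period (36); ℓ=1 odd so k=1
i=0: a=18 ⇒ p=18, q=1
i=1: a=36 ⇒ p=649, q=36
→ (649, 36).  Check: 649²=421201, 325·36²=421200, difference 1.
n=2: (649,36)∘(649,36) = (649·649+325·36·36, 649·36+36·649) = (842401,46728)
n=3: (842401,46728)∘(649,36) = (649·842401+325·36·46728, 649·46728+36·842401) = (1093435849,60652908)

649 36
842401 46728
1093435849 60652908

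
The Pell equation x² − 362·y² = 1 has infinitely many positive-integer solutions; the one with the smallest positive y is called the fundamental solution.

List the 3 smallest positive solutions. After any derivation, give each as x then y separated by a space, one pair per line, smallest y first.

723 38
1045457 54948
1511730099 79454770

√362 → a₀=19, period (38); ℓ=1 odd so k=1
a_0=19:  p_0=19·1+0=19,  q_0=19·0+1=1
a_1=38:  p_1=38·19+1=723,  q_1=38·1+0=38
(x₁, y₁) = (723, 38);  723² − 362·38² = 1 ✓
(x_2, y_2) = (723·723 + 362·38·38, 723·38 + 38·723) = (1045457, 54948)
(x_3, y_3) = (723·1045457 + 362·38·54948, 723·54948 + 38·1045457) = (1511730099, 79454770)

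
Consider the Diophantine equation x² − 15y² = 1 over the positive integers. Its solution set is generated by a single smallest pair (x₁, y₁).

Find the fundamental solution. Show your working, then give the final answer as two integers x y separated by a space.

4 1

√15 = [3; 1,6, …], period ℓ=2 (even) → k=1
step 0: (3, 1)  from 3·(1,0) + (0,1)
step 1: (4, 1)  from 1·(3,1) + (1,0)
fundamental: x₁=4, y₁=1  (since 16 − 15·1 = 1)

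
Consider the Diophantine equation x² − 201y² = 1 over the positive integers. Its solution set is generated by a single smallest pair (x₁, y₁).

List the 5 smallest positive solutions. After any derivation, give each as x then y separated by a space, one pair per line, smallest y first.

515095 36332
530645718049 37428863080
546665912276384215 38558840456348868
563169756167477608732801 39722931849688611461840
580171851105627091828167877975 40922167162192151801416600732

d=201: √d = [14; 5,1,1,1,2,…,1,5,28] (ℓ=14, even), read p_13/q_13
i=0: a=14 ⇒ p=14, q=1
i=1: a=5 ⇒ p=71, q=5
i=2: a=1 ⇒ p=85, q=6
…
i=4: a=1 ⇒ p=241, q=17
…
i=6: a=1 ⇒ p=879, q=62
i=7: a=8 ⇒ p=7670, q=541
i=8: a=1 ⇒ p=8549, q=603
i=9: a=2 ⇒ p=24768, q=1747
i=10: a=1 ⇒ p=33317, q=2350
i=11: a=1 ⇒ p=58085, q=4097
i=12: a=1 ⇒ p=91402, q=6447
i=13: a=5 ⇒ p=515095, q=36332
(x₁, y₁) = (515095, 36332);  515095² − 201·36332² = 1 ✓
k=2:  x_2 = 515095·515095+201·36332·36332 = 530645718049,  y_2 = 515095·36332+36332·515095 = 37428863080
k=3:  x_3 = 515095·530645718049+201·36332·37428863080 = 546665912276384215,  y_3 = 515095·37428863080+36332·530645718049 = 38558840456348868
k=4:  x_4 = 515095·546665912276384215+201·36332·38558840456348868 = 563169756167477608732801,  y_4 = 515095·38558840456348868+36332·546665912276384215 = 39722931849688611461840
k=5:  x_5 = 515095·563169756167477608732801+201·36332·39722931849688611461840 = 580171851105627091828167877975,  y_5 = 515095·39722931849688611461840+36332·563169756167477608732801 = 40922167162192151801416600732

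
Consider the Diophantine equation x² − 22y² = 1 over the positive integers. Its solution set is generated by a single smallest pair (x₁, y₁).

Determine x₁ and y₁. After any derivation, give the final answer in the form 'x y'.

[4; 1,2,4,2,1,8] for √22; ℓ=6 ⇒ convergent index 5
i=0: a=4 ⇒ p=4, q=1
i=1: a=1 ⇒ p=5, q=1
…
i=4: a=2 ⇒ p=136, q=29
i=5: a=1 ⇒ p=197, q=42
→ (197, 42).  Check: 197²=38809, 22·42²=38808, difference 1.

197 42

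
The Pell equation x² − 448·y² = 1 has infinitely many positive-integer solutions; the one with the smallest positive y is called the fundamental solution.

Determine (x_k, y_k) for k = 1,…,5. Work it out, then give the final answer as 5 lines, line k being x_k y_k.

127 6
32257 1524
8193151 387090
2081028097 98319336
528572943487 24972724254

[21; 6,42] for √448; ℓ=2 ⇒ convergent index 1
a_0=21:  p_0=21·1+0=21,  q_0=21·0+1=1
a_1=6:  p_1=6·21+1=127,  q_1=6·1+0=6
fundamental: x₁=127, y₁=6  (since 16129 − 448·36 = 1)
(x_2, y_2) = (127·127 + 448·6·6, 127·6 + 6·127) = (32257, 1524)
(x_3, y_3) = (127·32257 + 448·6·1524, 127·1524 + 6·32257) = (8193151, 387090)
(x_4, y_4) = (127·8193151 + 448·6·387090, 127·387090 + 6·8193151) = (2081028097, 98319336)
(x_5, y_5) = (127·2081028097 + 448·6·98319336, 127·98319336 + 6·2081028097) = (528572943487, 24972724254)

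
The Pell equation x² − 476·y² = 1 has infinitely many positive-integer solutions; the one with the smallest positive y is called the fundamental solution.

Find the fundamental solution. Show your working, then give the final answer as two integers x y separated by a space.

√476 → a₀=21, period (1,4,2,10,2,4,1,42); ℓ=8 even so k=7
a_0=21:  p_0=21·1+0=21,  q_0=21·0+1=1
a_1=1:  p_1=1·21+1=22,  q_1=1·1+0=1
a_2=4:  p_2=4·22+21=109,  q_2=4·1+1=5
a_3=2:  p_3=2·109+22=240,  q_3=2·5+1=11
a_4=10:  p_4=10·240+109=2509,  q_4=10·11+5=115
a_5=2:  p_5=2·2509+240=5258,  q_5=2·115+11=241
a_6=4:  p_6=4·5258+2509=23541,  q_6=4·241+115=1079
a_7=1:  p_7=1·23541+5258=28799,  q_7=1·1079+241=1320
→ (28799, 1320).  Check: 28799²=829382401, 476·1320²=829382400, difference 1.

28799 1320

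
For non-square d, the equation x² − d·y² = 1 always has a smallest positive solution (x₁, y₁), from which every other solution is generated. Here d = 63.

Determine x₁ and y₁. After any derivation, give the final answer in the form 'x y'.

8 1

√63 = [7; 1,14, …], period ℓ=2 (even) → k=1
step 0: (7, 1)  from 7·(1,0) + (0,1)
step 1: (8, 1)  from 1·(7,1) + (1,0)
fundamental: x₁=8, y₁=1  (since 64 − 63·1 = 1)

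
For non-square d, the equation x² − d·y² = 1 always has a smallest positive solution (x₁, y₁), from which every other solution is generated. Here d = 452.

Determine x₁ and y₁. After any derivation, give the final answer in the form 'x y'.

1204353 56648

d=452: √d = [21; 3,1,5,3,10,3,5,1,3,42] (ℓ=10, even), read p_9/q_9
step 0: (21, 1)  from 21·(1,0) + (0,1)
…
step 2: (85, 4)  from 1·(64,3) + (21,1)
…
step 5: (16009, 753)  from 10·(1552,73) + (489,23)
…
step 8: (313483, 14745)  from 1·(263904,12413) + (49579,2332)
step 9: (1204353, 56648)  from 3·(313483,14745) + (263904,12413)
fundamental: x₁=1204353, y₁=56648  (since 1450466148609 − 452·3208995904 = 1)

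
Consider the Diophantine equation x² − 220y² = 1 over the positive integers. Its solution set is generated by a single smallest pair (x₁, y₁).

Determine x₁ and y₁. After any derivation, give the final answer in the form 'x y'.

89 6

d=220: √d = [14; 1,4,1,28] (ℓ=4, even), read p_3/q_3
k=0  a_k=14  p_k/q_k = 14/1
k=1  a_k=1  p_k/q_k = 15/1
k=2  a_k=4  p_k/q_k = 74/5
k=3  a_k=1  p_k/q_k = 89/6
→ (89, 6).  Check: 89²=7921, 220·6²=7920, difference 1.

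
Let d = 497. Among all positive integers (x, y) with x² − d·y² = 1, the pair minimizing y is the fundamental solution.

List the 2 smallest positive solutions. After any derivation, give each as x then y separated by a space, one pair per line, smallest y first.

√497 → a₀=22, period (3,2,2,5,6,5,2,2,3,44); ℓ=10 even so k=9
i=0: a=22 ⇒ p=22, q=1
…
i=3: a=2 ⇒ p=379, q=17
…
i=5: a=6 ⇒ p=12685, q=569
i=6: a=5 ⇒ p=65476, q=2937
i=7: a=2 ⇒ p=143637, q=6443
i=8: a=2 ⇒ p=352750, q=15823
i=9: a=3 ⇒ p=1201887, q=53912
→ (1201887, 53912).  Check: 1201887²=1444532360769, 497·53912²=1444532360768, difference 1.
(x_2, y_2) = (1201887·1201887 + 497·53912·53912, 1201887·53912 + 53912·1201887) = (2889064721537, 129592263888)

1201887 53912
2889064721537 129592263888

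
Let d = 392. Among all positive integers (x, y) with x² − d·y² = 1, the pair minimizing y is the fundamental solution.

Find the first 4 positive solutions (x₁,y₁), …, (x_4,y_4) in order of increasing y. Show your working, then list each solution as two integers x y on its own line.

√392 → a₀=19, period (1,3,1,38); ℓ=4 even so k=3
k=0  a_k=19  p_k/q_k = 19/1
k=1  a_k=1  p_k/q_k = 20/1
k=2  a_k=3  p_k/q_k = 79/4
k=3  a_k=1  p_k/q_k = 99/5
→ (99, 5).  Check: 99²=9801, 392·5²=9800, difference 1.
n=2: (99,5)∘(99,5) = (99·99+392·5·5, 99·5+5·99) = (19601,990)
n=3: (19601,990)∘(99,5) = (99·19601+392·5·990, 99·990+5·19601) = (3880899,196015)
n=4: (3880899,196015)∘(99,5) = (99·3880899+392·5·196015, 99·196015+5·3880899) = (768398401,38809980)

99 5
19601 990
3880899 196015
768398401 38809980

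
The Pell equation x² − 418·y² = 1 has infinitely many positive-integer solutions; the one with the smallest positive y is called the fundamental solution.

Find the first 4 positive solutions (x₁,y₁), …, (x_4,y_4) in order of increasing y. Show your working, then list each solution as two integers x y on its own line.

33857 1656
2292592897 112134384
155240635393601 7593067676520
10511964382749705217 514156984535740896

√418 → a₀=20, period (2,4,20,4,2,40); ℓ=6 even so k=5
i=0: a=20 ⇒ p=20, q=1
i=1: a=2 ⇒ p=41, q=2
…
i=3: a=20 ⇒ p=3721, q=182
i=4: a=4 ⇒ p=15068, q=737
i=5: a=2 ⇒ p=33857, q=1656
fundamental: x₁=33857, y₁=1656  (since 1146296449 − 418·2742336 = 1)
k=2:  x_2 = 33857·33857+418·1656·1656 = 2292592897,  y_2 = 33857·1656+1656·33857 = 112134384
k=3:  x_3 = 33857·2292592897+418·1656·112134384 = 155240635393601,  y_3 = 33857·112134384+1656·2292592897 = 7593067676520
k=4:  x_4 = 33857·155240635393601+418·1656·7593067676520 = 10511964382749705217,  y_4 = 33857·7593067676520+1656·155240635393601 = 514156984535740896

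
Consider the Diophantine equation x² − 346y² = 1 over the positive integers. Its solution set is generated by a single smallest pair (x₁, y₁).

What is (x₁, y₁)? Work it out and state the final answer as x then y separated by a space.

[18; 1,1,1,1,36] for √346; ℓ=5 ⇒ convergent index 9
step 0: (18, 1)  from 18·(1,0) + (0,1)
step 1: (19, 1)  from 1·(18,1) + (1,0)
…
step 5: (3404, 183)  from 36·(93,5) + (56,3)
step 6: (3497, 188)  from 1·(3404,183) + (93,5)
…
step 8: (10398, 559)  from 1·(6901,371) + (3497,188)
step 9: (17299, 930)  from 1·(10398,559) + (6901,371)
(x₁, y₁) = (17299, 930);  17299² − 346·930² = 1 ✓

17299 930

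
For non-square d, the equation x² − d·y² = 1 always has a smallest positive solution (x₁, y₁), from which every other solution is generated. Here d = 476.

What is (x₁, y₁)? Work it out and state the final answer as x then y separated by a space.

28799 1320

√476 → a₀=21, period (1,4,2,10,2,4,1,42); ℓ=8 even so k=7
k=0  a_k=21  p_k/q_k = 21/1
k=1  a_k=1  p_k/q_k = 22/1
…
k=3  a_k=2  p_k/q_k = 240/11
k=4  a_k=10  p_k/q_k = 2509/115
…
k=6  a_k=4  p_k/q_k = 23541/1079
k=7  a_k=1  p_k/q_k = 28799/1320
→ (28799, 1320).  Check: 28799²=829382401, 476·1320²=829382400, difference 1.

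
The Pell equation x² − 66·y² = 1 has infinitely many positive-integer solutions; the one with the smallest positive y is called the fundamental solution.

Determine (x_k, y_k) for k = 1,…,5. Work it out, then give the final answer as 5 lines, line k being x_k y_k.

65 8
8449 1040
1098305 135192
142771201 17573920
18559157825 2284474408

√66 → a₀=8, period (8,16); ℓ=2 even so k=1
k=0  a_k=8  p_k/q_k = 8/1
k=1  a_k=8  p_k/q_k = 65/8
fundamental: x₁=65, y₁=8  (since 4225 − 66·64 = 1)
(65+8√66)^2 = 8449 + 1040√66
(65+8√66)^3 = 1098305 + 135192√66
(65+8√66)^4 = 142771201 + 17573920√66
(65+8√66)^5 = 18559157825 + 2284474408√66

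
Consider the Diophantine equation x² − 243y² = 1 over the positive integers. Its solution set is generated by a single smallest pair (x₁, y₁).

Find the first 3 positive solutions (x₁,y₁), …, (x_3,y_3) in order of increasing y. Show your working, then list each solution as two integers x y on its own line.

[15; 1,1,2,3,15,3,2,1,1,30] for √243; ℓ=10 ⇒ convergent index 9
a_0=15:  p_0=15·1+0=15,  q_0=15·0+1=1
…
a_2=1:  p_2=1·16+15=31,  q_2=1·1+1=2
a_3=2:  p_3=2·31+16=78,  q_3=2·2+1=5
…
a_5=15:  p_5=15·265+78=4053,  q_5=15·17+5=260
a_6=3:  p_6=3·4053+265=12424,  q_6=3·260+17=797
…
a_8=1:  p_8=1·28901+12424=41325,  q_8=1·1854+797=2651
a_9=1:  p_9=1·41325+28901=70226,  q_9=1·2651+1854=4505
→ (70226, 4505).  Check: 70226²=4931691076, 243·4505²=4931691075, difference 1.
(x_2, y_2) = (70226·70226 + 243·4505·4505, 70226·4505 + 4505·70226) = (9863382151, 632736260)
(x_3, y_3) = (70226·9863382151 + 243·4505·632736260, 70226·632736260 + 4505·9863382151) = (1385331749802026, 88869073185015)

70226 4505
9863382151 632736260
1385331749802026 88869073185015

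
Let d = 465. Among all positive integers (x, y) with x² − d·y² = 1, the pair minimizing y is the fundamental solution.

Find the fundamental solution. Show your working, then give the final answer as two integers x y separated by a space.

√465 = [21; 1,1,3,2,2,2,3,1,1,42, …], period ℓ=10 (even) → k=9
i=0: a=21 ⇒ p=21, q=1
…
i=2: a=1 ⇒ p=43, q=2
…
i=4: a=2 ⇒ p=345, q=16
…
i=6: a=2 ⇒ p=2027, q=94
i=7: a=3 ⇒ p=6922, q=321
i=8: a=1 ⇒ p=8949, q=415
i=9: a=1 ⇒ p=15871, q=736
fundamental: x₁=15871, y₁=736  (since 251888641 − 465·541696 = 1)

15871 736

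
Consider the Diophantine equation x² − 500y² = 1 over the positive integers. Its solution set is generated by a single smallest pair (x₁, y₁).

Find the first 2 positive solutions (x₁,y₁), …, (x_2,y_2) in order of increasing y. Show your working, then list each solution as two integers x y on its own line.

930249 41602
1730726404001 77400437796

d=500: √d = [22; 2,1,3,2,1,…,1,2,44] (ℓ=14, even), read p_13/q_13
step 0: (22, 1)  from 22·(1,0) + (0,1)
…
step 2: (67, 3)  from 1·(45,2) + (22,1)
step 3: (246, 11)  from 3·(67,3) + (45,2)
…
step 9: (30254, 1353)  from 1·(15809,707) + (14445,646)
…
step 12: (335522, 15005)  from 1·(259205,11592) + (76317,3413)
step 13: (930249, 41602)  from 2·(335522,15005) + (259205,11592)
(x₁, y₁) = (930249, 41602);  930249² − 500·41602² = 1 ✓
n=2: (930249,41602)∘(930249,41602) = (930249·930249+500·41602·41602, 930249·41602+41602·930249) = (1730726404001,77400437796)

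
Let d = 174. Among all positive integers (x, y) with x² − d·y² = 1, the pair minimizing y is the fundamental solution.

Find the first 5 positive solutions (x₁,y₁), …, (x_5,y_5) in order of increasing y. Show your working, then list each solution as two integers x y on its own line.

√174 = [13; 5,4,5,26, …], period ℓ=4 (even) → k=3
step 0: (13, 1)  from 13·(1,0) + (0,1)
step 1: (66, 5)  from 5·(13,1) + (1,0)
step 2: (277, 21)  from 4·(66,5) + (13,1)
step 3: (1451, 110)  from 5·(277,21) + (66,5)
→ (1451, 110).  Check: 1451²=2105401, 174·110²=2105400, difference 1.
(x_2, y_2) = (1451·1451 + 174·110·110, 1451·110 + 110·1451) = (4210801, 319220)
(x_3, y_3) = (1451·4210801 + 174·110·319220, 1451·319220 + 110·4210801) = (12219743051, 926376330)
(x_4, y_4) = (1451·12219743051 + 174·110·926376330, 1451·926376330 + 110·12219743051) = (35461690123201, 2688343790440)
(x_5, y_5) = (1451·35461690123201 + 174·110·2688343790440, 1451·2688343790440 + 110·35461690123201) = (102909812517786251, 7801572753480550)

1451 110
4210801 319220
12219743051 926376330
35461690123201 2688343790440
102909812517786251 7801572753480550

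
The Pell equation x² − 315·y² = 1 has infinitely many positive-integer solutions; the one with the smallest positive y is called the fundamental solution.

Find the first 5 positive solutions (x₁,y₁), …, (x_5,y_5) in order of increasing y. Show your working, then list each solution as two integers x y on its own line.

d=315: √d = [17; 1,2,1,34] (ℓ=4, even), read p_3/q_3
k=0  a_k=17  p_k/q_k = 17/1
k=1  a_k=1  p_k/q_k = 18/1
k=2  a_k=2  p_k/q_k = 53/3
k=3  a_k=1  p_k/q_k = 71/4
fundamental: x₁=71, y₁=4  (since 5041 − 315·16 = 1)
(x_2, y_2) = (71·71 + 315·4·4, 71·4 + 4·71) = (10081, 568)
(x_3, y_3) = (71·10081 + 315·4·568, 71·568 + 4·10081) = (1431431, 80652)
(x_4, y_4) = (71·1431431 + 315·4·80652, 71·80652 + 4·1431431) = (203253121, 11452016)
(x_5, y_5) = (71·203253121 + 315·4·11452016, 71·11452016 + 4·203253121) = (28860511751, 1626105620)

71 4
10081 568
1431431 80652
203253121 11452016
28860511751 1626105620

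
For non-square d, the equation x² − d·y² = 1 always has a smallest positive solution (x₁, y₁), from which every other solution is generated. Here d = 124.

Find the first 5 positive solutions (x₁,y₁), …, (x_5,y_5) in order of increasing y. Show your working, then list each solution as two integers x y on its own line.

4620799 414960
42703566796801 3834893506080
394649197502177907199 35440544156001500880
3647189234337689639247667201 327527261991011323636100160
33705856733676329245494460531519999 3026875289361570825948579964954800

d=124: √d = [11; 7,2,1,1,1,…,2,7,22] (ℓ=16, even), read p_15/q_15
step 0: (11, 1)  from 11·(1,0) + (0,1)
step 1: (78, 7)  from 7·(11,1) + (1,0)
step 2: (167, 15)  from 2·(78,7) + (11,1)
…
step 6: (2383, 214)  from 3·(657,59) + (412,37)
step 7: (3040, 273)  from 1·(2383,214) + (657,59)
step 8: (14543, 1306)  from 4·(3040,273) + (2383,214)
step 9: (17583, 1579)  from 1·(14543,1306) + (3040,273)
step 10: (67292, 6043)  from 3·(17583,1579) + (14543,1306)
step 11: (84875, 7622)  from 1·(67292,6043) + (17583,1579)
…
step 13: (237042, 21287)  from 1·(152167,13665) + (84875,7622)
step 14: (626251, 56239)  from 2·(237042,21287) + (152167,13665)
step 15: (4620799, 414960)  from 7·(626251,56239) + (237042,21287)
→ (4620799, 414960).  Check: 4620799²=21351783398401, 124·414960²=21351783398400, difference 1.
k=2:  x_2 = 4620799·4620799+124·414960·414960 = 42703566796801,  y_2 = 4620799·414960+414960·4620799 = 3834893506080
k=3:  x_3 = 4620799·42703566796801+124·414960·3834893506080 = 394649197502177907199,  y_3 = 4620799·3834893506080+414960·42703566796801 = 35440544156001500880
k=4:  x_4 = 4620799·394649197502177907199+124·414960·35440544156001500880 = 3647189234337689639247667201,  y_4 = 4620799·35440544156001500880+414960·394649197502177907199 = 327527261991011323636100160
k=5:  x_5 = 4620799·3647189234337689639247667201+124·414960·327527261991011323636100160 = 33705856733676329245494460531519999,  y_5 = 4620799·327527261991011323636100160+414960·3647189234337689639247667201 = 3026875289361570825948579964954800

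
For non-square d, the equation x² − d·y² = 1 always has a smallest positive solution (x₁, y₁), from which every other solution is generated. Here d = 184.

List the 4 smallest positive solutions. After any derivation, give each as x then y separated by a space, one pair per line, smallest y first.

[13; 1,1,3,2,1,2,1,2,3,1,1,26] for √184; ℓ=12 ⇒ convergent index 11
a_0=13:  p_0=13·1+0=13,  q_0=13·0+1=1
…
a_4=2:  p_4=2·95+27=217,  q_4=2·7+2=16
a_5=1:  p_5=1·217+95=312,  q_5=1·16+7=23
a_6=2:  p_6=2·312+217=841,  q_6=2·23+16=62
a_7=1:  p_7=1·841+312=1153,  q_7=1·62+23=85
a_8=2:  p_8=2·1153+841=3147,  q_8=2·85+62=232
a_9=3:  p_9=3·3147+1153=10594,  q_9=3·232+85=781
a_10=1:  p_10=1·10594+3147=13741,  q_10=1·781+232=1013
a_11=1:  p_11=1·13741+10594=24335,  q_11=1·1013+781=1794
(x₁, y₁) = (24335, 1794);  24335² − 184·1794² = 1 ✓
(x_2, y_2) = (24335·24335 + 184·1794·1794, 24335·1794 + 1794·24335) = (1184384449, 87313980)
(x_3, y_3) = (24335·1184384449 + 184·1794·87313980, 24335·87313980 + 1794·1184384449) = (57643991108495, 4249571404806)
(x_4, y_4) = (24335·57643991108495 + 184·1794·4249571404806, 24335·4249571404806 + 1794·57643991108495) = (2805533046066067201, 206826640184594040)

24335 1794
1184384449 87313980
57643991108495 4249571404806
2805533046066067201 206826640184594040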